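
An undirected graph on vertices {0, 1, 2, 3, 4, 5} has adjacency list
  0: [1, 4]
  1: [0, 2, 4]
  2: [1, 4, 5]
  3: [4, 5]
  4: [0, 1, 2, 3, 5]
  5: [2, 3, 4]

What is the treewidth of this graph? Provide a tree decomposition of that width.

Treewidth 2.
Bags: B1 = {2, 4, 5}  B2 = {3, 4, 5}  B3 = {1, 2, 4}  B4 = {0, 1, 4}
Tree: B1–B2, B1–B3, B3–B4

The largest bag has 3 vertices, giving width 2; this decomposition certifies tw(G) ≤ 2. For the lower bound, the 3 vertices {0, 1, 4} are pairwise adjacent, and any tree decomposition puts a clique entirely inside one bag — forcing width ≥ 2. Therefore the treewidth is 2.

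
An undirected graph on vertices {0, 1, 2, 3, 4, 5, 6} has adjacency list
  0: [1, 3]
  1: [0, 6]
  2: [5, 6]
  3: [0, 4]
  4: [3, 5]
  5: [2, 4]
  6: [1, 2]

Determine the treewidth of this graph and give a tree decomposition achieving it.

Every bag has size at most 3, so the width is 3 − 1 = 2 and tw(G) ≤ 2. Since 1–6–2–5–4–3–0–1 is a cycle in G, G is not acyclic. Forests are exactly the graphs of treewidth ≤ 1, so tw(G) ≥ 2. Combining the bounds, tw(G) = 2.

Treewidth 2.
One such decomposition:
Bags: B1 = {1, 2, 6}  B2 = {1, 2, 5}  B3 = {1, 4, 5}  B4 = {1, 3, 4}  B5 = {0, 1, 3}
Tree: B1–B2, B2–B3, B3–B4, B4–B5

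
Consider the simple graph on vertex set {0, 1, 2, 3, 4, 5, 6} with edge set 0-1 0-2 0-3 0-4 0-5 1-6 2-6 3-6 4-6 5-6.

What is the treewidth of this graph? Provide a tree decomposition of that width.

Every bag has size at most 3, so the width is 3 − 1 = 2 and tw(G) ≤ 2. Since 0–2–6–5–0 is a cycle in G, G is not acyclic. Forests are exactly the graphs of treewidth ≤ 1, so tw(G) ≥ 2. Therefore the treewidth is 2.

Treewidth 2.
Bags: B1 = {0, 2, 6}  B2 = {0, 5, 6}  B3 = {0, 1, 6}  B4 = {0, 3, 6}  B5 = {0, 4, 6}
Tree: B1–B2, B2–B3, B3–B4, B4–B5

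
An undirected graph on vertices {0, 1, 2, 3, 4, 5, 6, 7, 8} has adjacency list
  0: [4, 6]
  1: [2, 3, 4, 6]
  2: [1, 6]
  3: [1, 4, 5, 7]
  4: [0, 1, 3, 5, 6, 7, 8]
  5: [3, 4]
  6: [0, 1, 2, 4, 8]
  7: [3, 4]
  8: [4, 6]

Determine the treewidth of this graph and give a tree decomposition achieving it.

Each bag holds 3 vertices, so the decomposition has width 2, which upper-bounds the treewidth. On the other hand G contains the 3-clique {1, 2, 6}. A clique must lie in a single bag of any decomposition, so no decomposition can have width below 2. Hence tw(G) = 2 exactly.

Treewidth 2.
One such decomposition:
Bags: B1 = {1, 4, 6}  B2 = {4, 6, 8}  B3 = {1, 3, 4}  B4 = {3, 4, 5}  B5 = {1, 2, 6}  B6 = {3, 4, 7}  B7 = {0, 4, 6}
Tree: B1–B2, B1–B3, B3–B4, B1–B5, B4–B6, B2–B7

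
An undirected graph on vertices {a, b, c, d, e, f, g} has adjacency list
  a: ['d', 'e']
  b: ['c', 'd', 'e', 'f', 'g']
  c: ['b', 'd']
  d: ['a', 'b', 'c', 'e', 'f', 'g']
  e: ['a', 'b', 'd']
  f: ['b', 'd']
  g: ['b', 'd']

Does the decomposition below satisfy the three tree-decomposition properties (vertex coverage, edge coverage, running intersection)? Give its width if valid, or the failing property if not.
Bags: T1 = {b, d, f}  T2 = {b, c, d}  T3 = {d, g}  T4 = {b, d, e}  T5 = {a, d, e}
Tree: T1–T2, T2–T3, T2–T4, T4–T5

No — edge (b,g) lies in no bag.

A tree decomposition must satisfy three properties: every vertex lies in some bag; for every edge, both endpoints lie together in some bag; and for every vertex, the bags containing it form a connected subtree. Here edge (b,g) lies in no bag, so the decomposition is invalid.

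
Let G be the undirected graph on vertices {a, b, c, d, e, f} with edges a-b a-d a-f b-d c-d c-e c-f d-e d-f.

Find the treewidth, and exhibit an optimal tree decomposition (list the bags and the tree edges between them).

Treewidth 2.
One optimal decomposition is:
Bags: B1 = {a, b, d}  B2 = {a, d, f}  B3 = {c, d, f}  B4 = {c, d, e}
Tree: B1–B2, B2–B3, B3–B4

Each bag holds 3 vertices, so the decomposition has width 2, which upper-bounds the treewidth. For the lower bound, the 3 vertices {c, d, e} are pairwise adjacent, and any tree decomposition puts a clique entirely inside one bag — forcing width ≥ 2. Combining the bounds, tw(G) = 2.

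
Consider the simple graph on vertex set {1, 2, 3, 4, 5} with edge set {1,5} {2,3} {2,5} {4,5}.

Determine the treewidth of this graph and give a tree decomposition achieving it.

Treewidth 1.
One optimal decomposition is:
Bags: B1 = {1, 5}  B2 = {2, 5}  B3 = {2, 3}  B4 = {4, 5}
Tree: B1–B2, B2–B3, B1–B4

Every bag has size at most 2, so the width is 2 − 1 = 1 and tw(G) ≤ 1. Any graph with an edge has treewidth ≥ 1, and G has the edge 5–1. The upper and lower bounds meet at 1, so that is the treewidth.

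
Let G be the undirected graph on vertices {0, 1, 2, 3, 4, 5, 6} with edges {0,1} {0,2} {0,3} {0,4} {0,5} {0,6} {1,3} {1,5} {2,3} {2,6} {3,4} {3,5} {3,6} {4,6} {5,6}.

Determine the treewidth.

3

A width-3 tree decomposition is:
Bags: B1 = {0, 3, 5, 6}  B2 = {0, 1, 3, 5}  B3 = {0, 2, 3, 6}  B4 = {0, 3, 4, 6}
Tree: B1–B2, B1–B3, B1–B4
The largest bag has 4 vertices, giving width 3; this decomposition certifies tw(G) ≤ 3. On the other hand G contains the 4-clique {0, 1, 3, 5}. A clique must lie in a single bag of any decomposition, so no decomposition can have width below 3. Therefore the treewidth is 3.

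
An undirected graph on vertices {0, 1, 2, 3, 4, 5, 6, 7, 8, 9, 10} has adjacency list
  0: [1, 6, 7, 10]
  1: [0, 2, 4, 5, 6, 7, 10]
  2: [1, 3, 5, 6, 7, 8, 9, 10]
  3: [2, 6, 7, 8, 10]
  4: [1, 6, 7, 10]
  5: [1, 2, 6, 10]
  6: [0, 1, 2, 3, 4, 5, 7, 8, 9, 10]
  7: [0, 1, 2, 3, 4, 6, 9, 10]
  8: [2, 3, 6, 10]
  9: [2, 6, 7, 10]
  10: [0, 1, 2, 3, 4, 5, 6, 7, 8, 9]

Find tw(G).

A width-4 tree decomposition is:
Bags: B1 = {2, 6, 7, 9, 10}  B2 = {2, 3, 6, 7, 10}  B3 = {1, 2, 6, 7, 10}  B4 = {1, 2, 5, 6, 10}  B5 = {1, 4, 6, 7, 10}  B6 = {0, 1, 6, 7, 10}  B7 = {2, 3, 6, 8, 10}
Tree: B1–B2, B1–B3, B3–B4, B3–B5, B5–B6, B2–B7
Every bag has size at most 5, so the width is 5 − 1 = 4 and tw(G) ≤ 4. On the other hand G contains the 5-clique {0, 1, 6, 7, 10}. A clique must lie in a single bag of any decomposition, so no decomposition can have width below 4. The upper and lower bounds meet at 4, so that is the treewidth.

4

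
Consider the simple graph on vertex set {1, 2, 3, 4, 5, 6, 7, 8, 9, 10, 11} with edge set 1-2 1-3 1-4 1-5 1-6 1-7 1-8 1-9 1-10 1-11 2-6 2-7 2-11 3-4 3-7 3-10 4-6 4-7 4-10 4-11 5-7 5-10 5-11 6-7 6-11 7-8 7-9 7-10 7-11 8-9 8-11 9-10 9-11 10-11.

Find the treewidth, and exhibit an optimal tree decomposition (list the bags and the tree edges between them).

Each bag holds 5 vertices, so the decomposition has width 4, which upper-bounds the treewidth. For the lower bound, the 5 vertices {1, 7, 8, 9, 11} are pairwise adjacent, and any tree decomposition puts a clique entirely inside one bag — forcing width ≥ 4. The upper and lower bounds meet at 4, so that is the treewidth.

Treewidth 4.
One optimal decomposition is:
Bags: B1 = {1, 4, 7, 10, 11}  B2 = {1, 4, 6, 7, 11}  B3 = {1, 5, 7, 10, 11}  B4 = {1, 7, 9, 10, 11}  B5 = {1, 7, 8, 9, 11}  B6 = {1, 3, 4, 7, 10}  B7 = {1, 2, 6, 7, 11}
Tree: B1–B2, B1–B3, B3–B4, B4–B5, B1–B6, B2–B7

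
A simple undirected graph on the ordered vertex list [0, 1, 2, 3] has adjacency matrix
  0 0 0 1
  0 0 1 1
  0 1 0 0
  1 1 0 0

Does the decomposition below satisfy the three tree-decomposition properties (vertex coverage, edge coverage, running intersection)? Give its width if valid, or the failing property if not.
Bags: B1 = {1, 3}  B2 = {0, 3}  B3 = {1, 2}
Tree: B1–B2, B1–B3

Checking the three conditions: (i) the bags cover all of {0, 1, 2, 3}; (ii) for each edge, some bag contains both endpoints; (iii) the bags containing any fixed vertex form a subtree. All hold, so the decomposition is valid with width 2 − 1 = 1.

Yes; width 1.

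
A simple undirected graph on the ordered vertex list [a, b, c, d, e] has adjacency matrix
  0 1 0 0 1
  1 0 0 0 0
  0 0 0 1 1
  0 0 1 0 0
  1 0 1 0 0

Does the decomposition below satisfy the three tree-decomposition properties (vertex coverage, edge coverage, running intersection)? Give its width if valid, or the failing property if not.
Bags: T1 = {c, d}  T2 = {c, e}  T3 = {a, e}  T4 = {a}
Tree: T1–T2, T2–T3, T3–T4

A tree decomposition must satisfy three properties: every vertex lies in some bag; for every edge, both endpoints lie together in some bag; and for every vertex, the bags containing it form a connected subtree. Here vertex b appears in no bag, so the decomposition is invalid.

No — vertex b appears in no bag.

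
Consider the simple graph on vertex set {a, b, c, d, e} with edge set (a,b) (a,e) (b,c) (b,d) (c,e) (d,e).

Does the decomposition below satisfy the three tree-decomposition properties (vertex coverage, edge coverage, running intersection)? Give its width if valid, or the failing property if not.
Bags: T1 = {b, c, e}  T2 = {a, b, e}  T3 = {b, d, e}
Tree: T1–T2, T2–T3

Yes; width 2.

Vertex coverage: the bags together contain {a, b, c, d, e}, the full vertex set. Edge coverage: each edge of G has both endpoints in at least one bag. Running intersection: for every vertex, the bags containing it form a connected subtree. All three properties hold, so this is a valid tree decomposition of width max|bag| − 1 = 2, and hence tw(G) ≤ 2.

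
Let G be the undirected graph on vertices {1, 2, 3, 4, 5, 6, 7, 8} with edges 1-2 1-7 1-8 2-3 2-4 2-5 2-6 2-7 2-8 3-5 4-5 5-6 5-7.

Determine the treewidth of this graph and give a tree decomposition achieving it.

Treewidth 2.
Bags: B1 = {2, 5, 7}  B2 = {2, 4, 5}  B3 = {1, 2, 7}  B4 = {2, 5, 6}  B5 = {1, 2, 8}  B6 = {2, 3, 5}
Tree: B1–B2, B1–B3, B2–B4, B3–B5, B1–B6

The largest bag has 3 vertices, giving width 2; this decomposition certifies tw(G) ≤ 2. Conversely, {1, 2, 8} is a clique of size 3, and the vertices of any clique must share a bag in every tree decomposition; so some bag has ≥ 3 vertices and tw(G) ≥ 2. Therefore the treewidth is 2.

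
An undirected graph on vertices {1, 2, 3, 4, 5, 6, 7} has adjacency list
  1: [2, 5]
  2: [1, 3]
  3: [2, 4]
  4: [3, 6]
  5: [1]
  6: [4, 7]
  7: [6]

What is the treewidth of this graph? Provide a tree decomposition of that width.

Treewidth 1.
Bags: B1 = {1, 5}  B2 = {1, 2}  B3 = {2, 3}  B4 = {3, 4}  B5 = {4, 6}  B6 = {6, 7}
Tree: B1–B2, B2–B3, B3–B4, B4–B5, B5–B6

The largest bag has 2 vertices, giving width 1; this decomposition certifies tw(G) ≤ 1. Any graph with an edge has treewidth ≥ 1, and G has the edge 5–1. Hence tw(G) = 1 exactly.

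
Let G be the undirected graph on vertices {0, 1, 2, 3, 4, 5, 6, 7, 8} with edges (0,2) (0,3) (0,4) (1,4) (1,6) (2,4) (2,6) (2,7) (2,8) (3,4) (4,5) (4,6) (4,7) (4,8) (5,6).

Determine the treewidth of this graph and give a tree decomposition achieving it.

Treewidth 2.
Bags: B1 = {2, 4, 6}  B2 = {2, 4, 7}  B3 = {4, 5, 6}  B4 = {0, 2, 4}  B5 = {0, 3, 4}  B6 = {2, 4, 8}  B7 = {1, 4, 6}
Tree: B1–B2, B1–B3, B2–B4, B4–B5, B1–B6, B1–B7

Every bag has size at most 3, so the width is 3 − 1 = 2 and tw(G) ≤ 2. For the lower bound, the 3 vertices {1, 4, 6} are pairwise adjacent, and any tree decomposition puts a clique entirely inside one bag — forcing width ≥ 2. Therefore the treewidth is 2.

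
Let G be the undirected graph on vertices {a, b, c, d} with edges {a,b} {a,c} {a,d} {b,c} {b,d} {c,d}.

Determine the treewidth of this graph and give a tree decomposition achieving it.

Treewidth 3.
One optimal decomposition is:
Bags: B1 = {a, b, c, d}
Tree: (single bag)

A single bag containing all 4 vertices is trivially a valid decomposition of width 3. On the other hand G contains the 4-clique {a, b, c, d}. A clique must lie in a single bag of any decomposition, so no decomposition can have width below 3. Combining the bounds, tw(G) = 3.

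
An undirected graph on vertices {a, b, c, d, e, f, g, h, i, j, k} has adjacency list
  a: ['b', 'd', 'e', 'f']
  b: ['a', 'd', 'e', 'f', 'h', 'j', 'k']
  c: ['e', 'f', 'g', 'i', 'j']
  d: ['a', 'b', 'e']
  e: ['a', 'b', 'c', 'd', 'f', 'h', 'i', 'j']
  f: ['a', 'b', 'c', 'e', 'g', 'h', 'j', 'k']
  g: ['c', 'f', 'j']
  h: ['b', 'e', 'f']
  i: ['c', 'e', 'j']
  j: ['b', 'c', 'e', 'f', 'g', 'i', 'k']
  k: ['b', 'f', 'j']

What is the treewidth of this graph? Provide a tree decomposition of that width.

Each bag holds 4 vertices, so the decomposition has width 3, which upper-bounds the treewidth. Conversely, {a, b, d, e} is a clique of size 4, and the vertices of any clique must share a bag in every tree decomposition; so some bag has ≥ 4 vertices and tw(G) ≥ 3. Therefore the treewidth is 3.

Treewidth 3.
One such decomposition:
Bags: B1 = {b, e, f, j}  B2 = {b, e, f, h}  B3 = {c, e, f, j}  B4 = {c, e, i, j}  B5 = {a, b, e, f}  B6 = {b, f, j, k}  B7 = {a, b, d, e}  B8 = {c, f, g, j}
Tree: B1–B2, B1–B3, B3–B4, B2–B5, B1–B6, B5–B7, B3–B8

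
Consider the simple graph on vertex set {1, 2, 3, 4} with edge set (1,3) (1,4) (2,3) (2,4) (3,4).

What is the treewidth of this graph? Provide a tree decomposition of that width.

Treewidth 2.
Bags: B1 = {1, 3, 4}  B2 = {2, 3, 4}
Tree: B1–B2

Each bag holds 3 vertices, so the decomposition has width 2, which upper-bounds the treewidth. For the lower bound, the 3 vertices {1, 3, 4} are pairwise adjacent, and any tree decomposition puts a clique entirely inside one bag — forcing width ≥ 2. Hence tw(G) = 2 exactly.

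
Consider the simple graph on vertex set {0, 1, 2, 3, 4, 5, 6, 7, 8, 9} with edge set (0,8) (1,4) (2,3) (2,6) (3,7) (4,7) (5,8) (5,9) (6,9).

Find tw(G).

1

A width-1 tree decomposition is:
Bags: B1 = {1, 4}  B2 = {4, 7}  B3 = {3, 7}  B4 = {2, 3}  B5 = {2, 6}  B6 = {6, 9}  B7 = {5, 9}  B8 = {5, 8}  B9 = {0, 8}
Tree: B1–B2, B2–B3, B3–B4, B4–B5, B5–B6, B6–B7, B7–B8, B8–B9
The largest bag has 2 vertices, giving width 1; this decomposition certifies tw(G) ≤ 1. Since G has at least one edge (e.g. 1–4), it is not an edgeless graph, so tw(G) ≥ 1. Hence tw(G) = 1 exactly.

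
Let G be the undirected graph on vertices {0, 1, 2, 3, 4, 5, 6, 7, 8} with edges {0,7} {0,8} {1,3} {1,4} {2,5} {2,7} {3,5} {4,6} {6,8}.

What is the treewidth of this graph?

2

A width-2 tree decomposition is:
Bags: B1 = {1, 3, 4}  B2 = {3, 4, 6}  B3 = {3, 6, 8}  B4 = {0, 3, 8}  B5 = {0, 3, 7}  B6 = {2, 3, 7}  B7 = {2, 3, 5}
Tree: B1–B2, B2–B3, B3–B4, B4–B5, B5–B6, B6–B7
Each bag holds 3 vertices, so the decomposition has width 2, which upper-bounds the treewidth. Since 3–1–4–6–8–0–7–2–5–3 is a cycle in G, G is not acyclic. Forests are exactly the graphs of treewidth ≤ 1, so tw(G) ≥ 2. The upper and lower bounds meet at 2, so that is the treewidth.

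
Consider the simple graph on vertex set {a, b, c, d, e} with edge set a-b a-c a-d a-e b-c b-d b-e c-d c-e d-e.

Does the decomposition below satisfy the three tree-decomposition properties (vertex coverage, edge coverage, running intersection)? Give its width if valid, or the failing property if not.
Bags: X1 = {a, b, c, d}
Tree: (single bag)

No — vertex e appears in no bag.

A tree decomposition must satisfy three properties: every vertex lies in some bag; for every edge, both endpoints lie together in some bag; and for every vertex, the bags containing it form a connected subtree. Here vertex e appears in no bag, so the decomposition is invalid.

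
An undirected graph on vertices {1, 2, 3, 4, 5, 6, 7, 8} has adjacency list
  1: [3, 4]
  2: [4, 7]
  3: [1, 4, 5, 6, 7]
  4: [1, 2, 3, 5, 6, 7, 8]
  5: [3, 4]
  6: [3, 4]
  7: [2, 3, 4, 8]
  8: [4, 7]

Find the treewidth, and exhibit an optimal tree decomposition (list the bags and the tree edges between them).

Treewidth 2.
One optimal decomposition is:
Bags: B1 = {3, 4, 6}  B2 = {3, 4, 7}  B3 = {3, 4, 5}  B4 = {1, 3, 4}  B5 = {2, 4, 7}  B6 = {4, 7, 8}
Tree: B1–B2, B1–B3, B1–B4, B2–B5, B2–B6

The largest bag has 3 vertices, giving width 2; this decomposition certifies tw(G) ≤ 2. On the other hand G contains the 3-clique {4, 7, 8}. A clique must lie in a single bag of any decomposition, so no decomposition can have width below 2. Combining the bounds, tw(G) = 2.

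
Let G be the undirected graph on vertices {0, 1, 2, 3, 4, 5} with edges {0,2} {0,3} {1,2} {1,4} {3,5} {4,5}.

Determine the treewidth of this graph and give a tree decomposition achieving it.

Every bag has size at most 3, so the width is 3 − 1 = 2 and tw(G) ≤ 2. Since 4–1–2–0–3–5–4 is a cycle in G, G is not acyclic. Forests are exactly the graphs of treewidth ≤ 1, so tw(G) ≥ 2. Hence tw(G) = 2 exactly.

Treewidth 2.
Bags: B1 = {1, 2, 4}  B2 = {0, 2, 4}  B3 = {0, 3, 4}  B4 = {3, 4, 5}
Tree: B1–B2, B2–B3, B3–B4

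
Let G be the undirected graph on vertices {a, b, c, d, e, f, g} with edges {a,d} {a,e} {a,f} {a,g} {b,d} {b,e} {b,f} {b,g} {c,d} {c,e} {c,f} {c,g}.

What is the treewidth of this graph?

A width-3 tree decomposition is:
Bags: B1 = {a, b, c, d}  B2 = {a, b, c, g}  B3 = {a, b, c, e}  B4 = {a, b, c, f}
Tree: B1–B2, B2–B3, B3–B4
Every bag has size at most 4, so the width is 4 − 1 = 3 and tw(G) ≤ 3. For the lower bound: the 4 vertex sets {b,d}, {a,g}, {c}, {e} are disjoint, each induces a connected subgraph, and every pair is joined by at least one edge of G. Contracting each set to a single vertex therefore yields K_{4} as a minor, and since treewidth is minor-monotone, tw(G) ≥ tw(K_{4}) = 3. The upper and lower bounds meet at 3, so that is the treewidth.

3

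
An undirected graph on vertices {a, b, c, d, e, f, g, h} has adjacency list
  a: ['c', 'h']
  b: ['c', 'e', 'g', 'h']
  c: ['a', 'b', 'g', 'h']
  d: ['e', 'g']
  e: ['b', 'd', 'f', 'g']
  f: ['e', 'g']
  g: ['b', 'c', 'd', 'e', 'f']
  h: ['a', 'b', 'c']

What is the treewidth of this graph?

A width-2 tree decomposition is:
Bags: B1 = {b, e, g}  B2 = {b, c, g}  B3 = {e, f, g}  B4 = {b, c, h}  B5 = {d, e, g}  B6 = {a, c, h}
Tree: B1–B2, B1–B3, B2–B4, B1–B5, B4–B6
The largest bag has 3 vertices, giving width 2; this decomposition certifies tw(G) ≤ 2. For the lower bound, the 3 vertices {d, e, g} are pairwise adjacent, and any tree decomposition puts a clique entirely inside one bag — forcing width ≥ 2. Combining the bounds, tw(G) = 2.

2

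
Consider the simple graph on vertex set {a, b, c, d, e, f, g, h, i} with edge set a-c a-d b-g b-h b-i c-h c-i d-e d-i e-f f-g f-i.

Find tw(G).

A width-3 tree decomposition is:
Bags: B1 = {d, e, f, g}  B2 = {d, f, g, i}  B3 = {b, d, g, i}  B4 = {a, b, d, i}  B5 = {a, b, c, i}  B6 = {a, b, c, h}
Tree: B1–B2, B2–B3, B3–B4, B4–B5, B5–B6
Every bag has size at most 4, so the width is 4 − 1 = 3 and tw(G) ≤ 3. For the lower bound: the 4 vertex sets {e,f,g}, {d}, {i}, {a,b,c,h} are disjoint, each induces a connected subgraph, and every pair is joined by at least one edge of G. Contracting each set to a single vertex therefore yields K_{4} as a minor, and since treewidth is minor-monotone, tw(G) ≥ tw(K_{4}) = 3. Therefore the treewidth is 3.

3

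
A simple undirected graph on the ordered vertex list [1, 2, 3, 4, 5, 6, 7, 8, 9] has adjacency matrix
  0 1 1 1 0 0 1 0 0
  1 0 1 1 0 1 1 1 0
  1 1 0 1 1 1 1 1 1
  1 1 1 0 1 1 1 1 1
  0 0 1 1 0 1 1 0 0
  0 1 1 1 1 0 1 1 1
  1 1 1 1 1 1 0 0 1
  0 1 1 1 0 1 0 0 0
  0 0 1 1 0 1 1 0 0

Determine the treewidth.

4

A width-4 tree decomposition is:
Bags: B1 = {3, 4, 5, 6, 7}  B2 = {2, 3, 4, 6, 7}  B3 = {1, 2, 3, 4, 7}  B4 = {2, 3, 4, 6, 8}  B5 = {3, 4, 6, 7, 9}
Tree: B1–B2, B2–B3, B2–B4, B2–B5
Each bag holds 5 vertices, so the decomposition has width 4, which upper-bounds the treewidth. Conversely, {1, 2, 3, 4, 7} is a clique of size 5, and the vertices of any clique must share a bag in every tree decomposition; so some bag has ≥ 5 vertices and tw(G) ≥ 4. The upper and lower bounds meet at 4, so that is the treewidth.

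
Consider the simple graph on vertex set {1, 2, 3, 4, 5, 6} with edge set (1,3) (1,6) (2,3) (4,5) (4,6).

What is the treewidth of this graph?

1

A width-1 tree decomposition is:
Bags: B1 = {2, 3}  B2 = {1, 3}  B3 = {1, 6}  B4 = {4, 6}  B5 = {4, 5}
Tree: B1–B2, B2–B3, B3–B4, B4–B5
The largest bag has 2 vertices, giving width 1; this decomposition certifies tw(G) ≤ 1. Since G has at least one edge (e.g. 2–3), it is not an edgeless graph, so tw(G) ≥ 1. Therefore the treewidth is 1.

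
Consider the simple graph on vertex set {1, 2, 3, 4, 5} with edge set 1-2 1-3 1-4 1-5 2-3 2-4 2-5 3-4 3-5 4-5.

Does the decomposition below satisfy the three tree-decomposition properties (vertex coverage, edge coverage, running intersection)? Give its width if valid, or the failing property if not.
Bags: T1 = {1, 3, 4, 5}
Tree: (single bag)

A tree decomposition must satisfy three properties: every vertex lies in some bag; for every edge, both endpoints lie together in some bag; and for every vertex, the bags containing it form a connected subtree. Here vertex 2 appears in no bag, so the decomposition is invalid.

No — vertex 2 appears in no bag.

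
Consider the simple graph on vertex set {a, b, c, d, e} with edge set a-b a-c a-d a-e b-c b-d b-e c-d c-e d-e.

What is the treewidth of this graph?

4

A width-4 tree decomposition is:
Bags: B1 = {a, b, c, d, e}
Tree: (single bag)
A single bag containing all 5 vertices is trivially a valid decomposition of width 4. Conversely, {a, b, c, d, e} is a clique of size 5, and the vertices of any clique must share a bag in every tree decomposition; so some bag has ≥ 5 vertices and tw(G) ≥ 4. Hence tw(G) = 4 exactly.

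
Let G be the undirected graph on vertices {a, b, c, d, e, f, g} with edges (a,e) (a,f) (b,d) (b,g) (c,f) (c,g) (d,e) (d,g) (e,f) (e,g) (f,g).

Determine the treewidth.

A width-2 tree decomposition is:
Bags: B1 = {d, e, g}  B2 = {e, f, g}  B3 = {c, f, g}  B4 = {a, e, f}  B5 = {b, d, g}
Tree: B1–B2, B2–B3, B2–B4, B1–B5
Every bag has size at most 3, so the width is 3 − 1 = 2 and tw(G) ≤ 2. Conversely, {d, e, g} is a clique of size 3, and the vertices of any clique must share a bag in every tree decomposition; so some bag has ≥ 3 vertices and tw(G) ≥ 2. Hence tw(G) = 2 exactly.

2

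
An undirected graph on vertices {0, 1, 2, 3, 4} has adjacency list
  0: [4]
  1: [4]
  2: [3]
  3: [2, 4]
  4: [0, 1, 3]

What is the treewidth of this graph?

A width-1 tree decomposition is:
Bags: B1 = {3, 4}  B2 = {2, 3}  B3 = {1, 4}  B4 = {0, 4}
Tree: B1–B2, B1–B3, B3–B4
Every bag has size at most 2, so the width is 2 − 1 = 1 and tw(G) ≤ 1. G has an edge, so its treewidth is at least 1. Combining the bounds, tw(G) = 1.

1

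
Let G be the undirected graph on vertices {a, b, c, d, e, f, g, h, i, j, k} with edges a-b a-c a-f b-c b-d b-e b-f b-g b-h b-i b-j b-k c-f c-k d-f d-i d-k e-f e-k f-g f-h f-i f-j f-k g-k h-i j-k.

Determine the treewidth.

A width-3 tree decomposition is:
Bags: B1 = {b, f, g, k}  B2 = {b, d, f, k}  B3 = {b, d, f, i}  B4 = {b, f, j, k}  B5 = {b, e, f, k}  B6 = {b, c, f, k}  B7 = {b, f, h, i}  B8 = {a, b, c, f}
Tree: B1–B2, B2–B3, B1–B4, B4–B5, B2–B6, B3–B7, B6–B8
The largest bag has 4 vertices, giving width 3; this decomposition certifies tw(G) ≤ 3. For the lower bound, the 4 vertices {b, f, h, i} are pairwise adjacent, and any tree decomposition puts a clique entirely inside one bag — forcing width ≥ 3. The upper and lower bounds meet at 3, so that is the treewidth.

3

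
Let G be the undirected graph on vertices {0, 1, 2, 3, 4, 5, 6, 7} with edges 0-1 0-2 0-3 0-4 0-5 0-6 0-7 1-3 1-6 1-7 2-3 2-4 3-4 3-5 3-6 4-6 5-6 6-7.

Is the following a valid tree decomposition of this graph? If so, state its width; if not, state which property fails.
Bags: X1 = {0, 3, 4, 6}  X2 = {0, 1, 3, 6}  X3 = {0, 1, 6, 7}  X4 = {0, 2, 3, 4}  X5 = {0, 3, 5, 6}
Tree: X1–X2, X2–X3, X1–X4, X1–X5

Yes; width 3.

Every vertex of G appears in some bag (union = {0, 1, 2, 3, 4, 5, 6, 7}); every edge is covered by a bag; and for each vertex v the set of bags containing v is connected in the bag tree. The decomposition is therefore valid. The largest bag has 4 vertices, so the width is 3.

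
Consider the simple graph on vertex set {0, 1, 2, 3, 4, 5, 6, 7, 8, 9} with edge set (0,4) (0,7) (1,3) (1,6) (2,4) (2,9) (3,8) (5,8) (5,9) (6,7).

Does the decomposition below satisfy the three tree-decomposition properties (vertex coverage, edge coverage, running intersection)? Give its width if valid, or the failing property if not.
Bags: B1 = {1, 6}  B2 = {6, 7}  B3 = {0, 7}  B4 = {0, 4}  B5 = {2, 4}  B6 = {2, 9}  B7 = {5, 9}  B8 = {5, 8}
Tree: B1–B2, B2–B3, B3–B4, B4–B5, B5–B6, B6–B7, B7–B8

A tree decomposition must satisfy three properties: every vertex lies in some bag; for every edge, both endpoints lie together in some bag; and for every vertex, the bags containing it form a connected subtree. Here vertex 3 appears in no bag, so the decomposition is invalid.

No — vertex 3 appears in no bag.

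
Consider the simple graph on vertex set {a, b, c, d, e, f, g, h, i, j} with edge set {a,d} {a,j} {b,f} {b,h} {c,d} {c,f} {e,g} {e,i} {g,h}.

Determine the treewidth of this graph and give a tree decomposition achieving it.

Each bag holds 2 vertices, so the decomposition has width 1, which upper-bounds the treewidth. G has an edge, so its treewidth is at least 1. Hence tw(G) = 1 exactly.

Treewidth 1.
One optimal decomposition is:
Bags: B1 = {a, j}  B2 = {a, d}  B3 = {c, d}  B4 = {c, f}  B5 = {b, f}  B6 = {b, h}  B7 = {g, h}  B8 = {e, g}  B9 = {e, i}
Tree: B1–B2, B2–B3, B3–B4, B4–B5, B5–B6, B6–B7, B7–B8, B8–B9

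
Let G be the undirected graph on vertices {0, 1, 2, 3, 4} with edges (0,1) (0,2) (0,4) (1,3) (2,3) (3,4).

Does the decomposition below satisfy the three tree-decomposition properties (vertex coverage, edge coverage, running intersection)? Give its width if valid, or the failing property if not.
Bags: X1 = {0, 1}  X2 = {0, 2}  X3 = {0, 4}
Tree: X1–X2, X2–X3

A tree decomposition must satisfy three properties: every vertex lies in some bag; for every edge, both endpoints lie together in some bag; and for every vertex, the bags containing it form a connected subtree. Here vertex 3 appears in no bag, so the decomposition is invalid.

No — vertex 3 appears in no bag.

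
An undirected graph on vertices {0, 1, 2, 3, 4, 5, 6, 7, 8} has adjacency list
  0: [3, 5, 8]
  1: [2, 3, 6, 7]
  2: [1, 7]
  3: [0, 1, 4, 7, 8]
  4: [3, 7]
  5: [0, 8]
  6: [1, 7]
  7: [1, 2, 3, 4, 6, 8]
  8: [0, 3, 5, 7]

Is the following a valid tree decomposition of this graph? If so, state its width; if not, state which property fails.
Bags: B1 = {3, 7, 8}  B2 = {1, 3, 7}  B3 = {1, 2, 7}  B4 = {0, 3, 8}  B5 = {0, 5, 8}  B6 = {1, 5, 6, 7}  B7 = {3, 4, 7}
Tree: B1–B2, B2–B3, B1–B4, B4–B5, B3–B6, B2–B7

No — bags containing vertex 5 are not connected in the tree.

A tree decomposition must satisfy three properties: every vertex lies in some bag; for every edge, both endpoints lie together in some bag; and for every vertex, the bags containing it form a connected subtree. Here bags containing vertex 5 are not connected in the tree, so the decomposition is invalid.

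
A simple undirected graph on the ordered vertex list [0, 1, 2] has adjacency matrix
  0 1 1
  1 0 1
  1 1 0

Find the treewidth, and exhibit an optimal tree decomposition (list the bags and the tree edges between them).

With just one bag of size 3, the width is 3 − 1 = 2, so tw(G) ≤ 2. For the lower bound, the 3 vertices {0, 1, 2} are pairwise adjacent, and any tree decomposition puts a clique entirely inside one bag — forcing width ≥ 2. Hence tw(G) = 2 exactly.

Treewidth 2.
One optimal decomposition is:
Bags: B1 = {0, 1, 2}
Tree: (single bag)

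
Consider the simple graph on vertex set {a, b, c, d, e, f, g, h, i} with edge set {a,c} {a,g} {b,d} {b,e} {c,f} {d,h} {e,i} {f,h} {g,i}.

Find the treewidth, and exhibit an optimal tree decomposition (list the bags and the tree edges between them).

Treewidth 2.
One optimal decomposition is:
Bags: B1 = {b, d, e}  B2 = {d, e, h}  B3 = {e, f, h}  B4 = {c, e, f}  B5 = {a, c, e}  B6 = {a, e, g}  B7 = {e, g, i}
Tree: B1–B2, B2–B3, B3–B4, B4–B5, B5–B6, B6–B7

Every bag has size at most 3, so the width is 3 − 1 = 2 and tw(G) ≤ 2. The edges e–b–d–h–f–c–a–g–i–e form a cycle, so G is not a tree and its treewidth is at least 2. The upper and lower bounds meet at 2, so that is the treewidth.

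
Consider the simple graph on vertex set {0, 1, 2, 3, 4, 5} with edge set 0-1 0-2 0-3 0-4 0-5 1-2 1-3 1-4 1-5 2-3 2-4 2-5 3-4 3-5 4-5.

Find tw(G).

5

A width-5 tree decomposition is:
Bags: B1 = {0, 1, 2, 3, 4, 5}
Tree: (single bag)
A single bag containing all 6 vertices is trivially a valid decomposition of width 5. On the other hand G contains the 6-clique {0, 1, 2, 3, 4, 5}. A clique must lie in a single bag of any decomposition, so no decomposition can have width below 5. Hence tw(G) = 5 exactly.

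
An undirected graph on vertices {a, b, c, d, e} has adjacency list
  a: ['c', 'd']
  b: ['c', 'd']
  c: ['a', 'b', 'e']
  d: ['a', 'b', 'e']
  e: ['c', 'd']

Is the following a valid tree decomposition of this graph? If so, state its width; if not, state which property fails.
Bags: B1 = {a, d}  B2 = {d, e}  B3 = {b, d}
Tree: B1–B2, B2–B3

A tree decomposition must satisfy three properties: every vertex lies in some bag; for every edge, both endpoints lie together in some bag; and for every vertex, the bags containing it form a connected subtree. Here vertex c appears in no bag, so the decomposition is invalid.

No — vertex c appears in no bag.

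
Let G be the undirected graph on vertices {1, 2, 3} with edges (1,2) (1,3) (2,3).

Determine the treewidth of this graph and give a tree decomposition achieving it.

Treewidth 2.
One optimal decomposition is:
Bags: B1 = {1, 2, 3}
Tree: (single bag)

With just one bag of size 3, the width is 3 − 1 = 2, so tw(G) ≤ 2. For the lower bound, the 3 vertices {1, 2, 3} are pairwise adjacent, and any tree decomposition puts a clique entirely inside one bag — forcing width ≥ 2. The upper and lower bounds meet at 2, so that is the treewidth.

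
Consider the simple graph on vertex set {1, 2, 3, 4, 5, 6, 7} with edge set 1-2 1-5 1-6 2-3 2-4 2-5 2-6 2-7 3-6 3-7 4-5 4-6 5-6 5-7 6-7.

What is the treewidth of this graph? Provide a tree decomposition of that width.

Treewidth 3.
One optimal decomposition is:
Bags: B1 = {2, 5, 6, 7}  B2 = {2, 3, 6, 7}  B3 = {2, 4, 5, 6}  B4 = {1, 2, 5, 6}
Tree: B1–B2, B1–B3, B3–B4

The largest bag has 4 vertices, giving width 3; this decomposition certifies tw(G) ≤ 3. On the other hand G contains the 4-clique {2, 3, 6, 7}. A clique must lie in a single bag of any decomposition, so no decomposition can have width below 3. Hence tw(G) = 3 exactly.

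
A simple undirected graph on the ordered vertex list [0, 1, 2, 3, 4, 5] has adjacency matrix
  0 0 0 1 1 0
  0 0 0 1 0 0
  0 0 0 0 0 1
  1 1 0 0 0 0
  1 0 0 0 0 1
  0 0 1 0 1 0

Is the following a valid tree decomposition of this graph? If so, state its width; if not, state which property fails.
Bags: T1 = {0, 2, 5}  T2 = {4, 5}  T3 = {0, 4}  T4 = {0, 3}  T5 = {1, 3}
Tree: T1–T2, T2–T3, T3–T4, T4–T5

No — bags containing vertex 0 are not connected in the tree.

A tree decomposition must satisfy three properties: every vertex lies in some bag; for every edge, both endpoints lie together in some bag; and for every vertex, the bags containing it form a connected subtree. Here bags containing vertex 0 are not connected in the tree, so the decomposition is invalid.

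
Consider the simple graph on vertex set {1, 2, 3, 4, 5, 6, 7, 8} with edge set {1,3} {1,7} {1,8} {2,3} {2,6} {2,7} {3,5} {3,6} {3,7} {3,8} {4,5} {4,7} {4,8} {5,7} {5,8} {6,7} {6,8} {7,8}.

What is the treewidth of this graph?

A width-3 tree decomposition is:
Bags: B1 = {3, 6, 7, 8}  B2 = {1, 3, 7, 8}  B3 = {2, 3, 6, 7}  B4 = {3, 5, 7, 8}  B5 = {4, 5, 7, 8}
Tree: B1–B2, B1–B3, B1–B4, B4–B5
Every bag has size at most 4, so the width is 4 − 1 = 3 and tw(G) ≤ 3. On the other hand G contains the 4-clique {1, 3, 7, 8}. A clique must lie in a single bag of any decomposition, so no decomposition can have width below 3. Combining the bounds, tw(G) = 3.

3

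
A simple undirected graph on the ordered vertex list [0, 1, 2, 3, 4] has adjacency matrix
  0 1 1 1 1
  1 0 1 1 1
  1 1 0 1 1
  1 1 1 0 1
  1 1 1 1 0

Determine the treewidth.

4

A width-4 tree decomposition is:
Bags: B1 = {0, 1, 2, 3, 4}
Tree: (single bag)
With just one bag of size 5, the width is 5 − 1 = 4, so tw(G) ≤ 4. On the other hand G contains the 5-clique {0, 1, 2, 3, 4}. A clique must lie in a single bag of any decomposition, so no decomposition can have width below 4. Therefore the treewidth is 4.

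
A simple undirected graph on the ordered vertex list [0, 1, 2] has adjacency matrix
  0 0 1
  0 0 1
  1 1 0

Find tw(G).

1

A width-1 tree decomposition is:
Bags: B1 = {0, 2}  B2 = {1, 2}
Tree: B1–B2
Every bag has size at most 2, so the width is 2 − 1 = 1 and tw(G) ≤ 1. Since G has at least one edge (e.g. 2–0), it is not an edgeless graph, so tw(G) ≥ 1. Hence tw(G) = 1 exactly.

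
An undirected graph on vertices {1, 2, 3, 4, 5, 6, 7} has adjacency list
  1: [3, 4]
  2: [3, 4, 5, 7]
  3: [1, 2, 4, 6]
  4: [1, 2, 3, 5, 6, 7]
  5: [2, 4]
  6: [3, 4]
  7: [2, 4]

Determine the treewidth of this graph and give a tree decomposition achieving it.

Each bag holds 3 vertices, so the decomposition has width 2, which upper-bounds the treewidth. On the other hand G contains the 3-clique {1, 3, 4}. A clique must lie in a single bag of any decomposition, so no decomposition can have width below 2. Therefore the treewidth is 2.

Treewidth 2.
Bags: B1 = {1, 3, 4}  B2 = {2, 3, 4}  B3 = {2, 4, 7}  B4 = {3, 4, 6}  B5 = {2, 4, 5}
Tree: B1–B2, B2–B3, B1–B4, B2–B5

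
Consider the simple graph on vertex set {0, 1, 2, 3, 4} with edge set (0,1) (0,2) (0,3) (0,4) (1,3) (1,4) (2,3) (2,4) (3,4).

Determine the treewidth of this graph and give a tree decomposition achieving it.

Every bag has size at most 4, so the width is 4 − 1 = 3 and tw(G) ≤ 3. On the other hand G contains the 4-clique {0, 1, 3, 4}. A clique must lie in a single bag of any decomposition, so no decomposition can have width below 3. The upper and lower bounds meet at 3, so that is the treewidth.

Treewidth 3.
One optimal decomposition is:
Bags: B1 = {0, 1, 3, 4}  B2 = {0, 2, 3, 4}
Tree: B1–B2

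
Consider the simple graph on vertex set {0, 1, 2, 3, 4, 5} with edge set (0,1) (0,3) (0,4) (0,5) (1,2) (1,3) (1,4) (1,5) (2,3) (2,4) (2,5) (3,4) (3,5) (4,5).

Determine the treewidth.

4

A width-4 tree decomposition is:
Bags: B1 = {1, 2, 3, 4, 5}  B2 = {0, 1, 3, 4, 5}
Tree: B1–B2
Every bag has size at most 5, so the width is 5 − 1 = 4 and tw(G) ≤ 4. For the lower bound, the 5 vertices {0, 1, 3, 4, 5} are pairwise adjacent, and any tree decomposition puts a clique entirely inside one bag — forcing width ≥ 4. Hence tw(G) = 4 exactly.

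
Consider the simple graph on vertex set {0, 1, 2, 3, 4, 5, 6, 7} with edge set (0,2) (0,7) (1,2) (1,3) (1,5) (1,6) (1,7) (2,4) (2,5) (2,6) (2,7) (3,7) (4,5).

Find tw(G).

A width-2 tree decomposition is:
Bags: B1 = {1, 2, 7}  B2 = {1, 2, 5}  B3 = {0, 2, 7}  B4 = {2, 4, 5}  B5 = {1, 2, 6}  B6 = {1, 3, 7}
Tree: B1–B2, B1–B3, B2–B4, B2–B5, B1–B6
Each bag holds 3 vertices, so the decomposition has width 2, which upper-bounds the treewidth. On the other hand G contains the 3-clique {0, 2, 7}. A clique must lie in a single bag of any decomposition, so no decomposition can have width below 2. Combining the bounds, tw(G) = 2.

2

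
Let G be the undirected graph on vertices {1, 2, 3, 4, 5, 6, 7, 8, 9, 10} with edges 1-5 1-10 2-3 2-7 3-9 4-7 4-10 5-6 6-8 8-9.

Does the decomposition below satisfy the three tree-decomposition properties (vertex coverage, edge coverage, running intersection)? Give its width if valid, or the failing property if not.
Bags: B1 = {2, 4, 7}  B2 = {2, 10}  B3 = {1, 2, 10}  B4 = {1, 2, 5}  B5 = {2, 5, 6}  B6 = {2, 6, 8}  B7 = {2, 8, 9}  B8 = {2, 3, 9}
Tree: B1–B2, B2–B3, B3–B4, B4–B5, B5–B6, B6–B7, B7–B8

A tree decomposition must satisfy three properties: every vertex lies in some bag; for every edge, both endpoints lie together in some bag; and for every vertex, the bags containing it form a connected subtree. Here edge (4,10) lies in no bag, so the decomposition is invalid.

No — edge (4,10) lies in no bag.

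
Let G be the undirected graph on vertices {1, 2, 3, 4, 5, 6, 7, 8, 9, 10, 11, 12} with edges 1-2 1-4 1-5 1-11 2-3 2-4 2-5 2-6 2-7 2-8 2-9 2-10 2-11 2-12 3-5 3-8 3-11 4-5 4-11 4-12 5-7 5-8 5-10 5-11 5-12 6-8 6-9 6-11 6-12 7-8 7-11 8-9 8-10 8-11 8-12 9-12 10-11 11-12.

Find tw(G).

4

A width-4 tree decomposition is:
Bags: B1 = {2, 5, 8, 11, 12}  B2 = {2, 6, 8, 11, 12}  B3 = {2, 6, 8, 9, 12}  B4 = {2, 4, 5, 11, 12}  B5 = {2, 3, 5, 8, 11}  B6 = {2, 5, 7, 8, 11}  B7 = {1, 2, 4, 5, 11}  B8 = {2, 5, 8, 10, 11}
Tree: B1–B2, B2–B3, B1–B4, B1–B5, B5–B6, B4–B7, B1–B8
Each bag holds 5 vertices, so the decomposition has width 4, which upper-bounds the treewidth. On the other hand G contains the 5-clique {2, 6, 8, 9, 12}. A clique must lie in a single bag of any decomposition, so no decomposition can have width below 4. Hence tw(G) = 4 exactly.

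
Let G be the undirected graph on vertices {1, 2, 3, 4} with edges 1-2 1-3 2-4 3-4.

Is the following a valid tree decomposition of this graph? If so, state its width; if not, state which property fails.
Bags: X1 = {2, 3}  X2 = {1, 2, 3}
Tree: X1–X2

A tree decomposition must satisfy three properties: every vertex lies in some bag; for every edge, both endpoints lie together in some bag; and for every vertex, the bags containing it form a connected subtree. Here vertex 4 appears in no bag, so the decomposition is invalid.

No — vertex 4 appears in no bag.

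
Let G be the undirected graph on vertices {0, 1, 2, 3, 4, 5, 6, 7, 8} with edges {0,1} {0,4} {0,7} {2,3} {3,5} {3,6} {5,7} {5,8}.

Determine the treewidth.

1

A width-1 tree decomposition is:
Bags: B1 = {3, 5}  B2 = {5, 7}  B3 = {0, 7}  B4 = {3, 6}  B5 = {0, 1}  B6 = {5, 8}  B7 = {0, 4}  B8 = {2, 3}
Tree: B1–B2, B2–B3, B1–B4, B3–B5, B1–B6, B3–B7, B4–B8
The largest bag has 2 vertices, giving width 1; this decomposition certifies tw(G) ≤ 1. Since G has at least one edge (e.g. 5–3), it is not an edgeless graph, so tw(G) ≥ 1. Hence tw(G) = 1 exactly.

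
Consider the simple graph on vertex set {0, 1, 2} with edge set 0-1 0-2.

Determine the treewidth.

1

A width-1 tree decomposition is:
Bags: B1 = {0, 1}  B2 = {0, 2}
Tree: B1–B2
Every bag has size at most 2, so the width is 2 − 1 = 1 and tw(G) ≤ 1. Since G has at least one edge (e.g. 0–1), it is not an edgeless graph, so tw(G) ≥ 1. Hence tw(G) = 1 exactly.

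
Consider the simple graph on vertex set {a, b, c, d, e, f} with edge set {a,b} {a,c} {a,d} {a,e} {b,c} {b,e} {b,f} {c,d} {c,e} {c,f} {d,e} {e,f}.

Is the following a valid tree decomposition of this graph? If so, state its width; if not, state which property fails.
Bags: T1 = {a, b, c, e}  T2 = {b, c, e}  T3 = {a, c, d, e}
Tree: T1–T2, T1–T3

No — vertex f appears in no bag.

A tree decomposition must satisfy three properties: every vertex lies in some bag; for every edge, both endpoints lie together in some bag; and for every vertex, the bags containing it form a connected subtree. Here vertex f appears in no bag, so the decomposition is invalid.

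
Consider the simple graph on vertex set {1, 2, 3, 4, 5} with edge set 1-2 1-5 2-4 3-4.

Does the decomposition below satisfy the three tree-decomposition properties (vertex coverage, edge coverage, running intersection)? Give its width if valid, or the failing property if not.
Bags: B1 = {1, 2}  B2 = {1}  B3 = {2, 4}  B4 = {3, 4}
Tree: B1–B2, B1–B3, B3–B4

A tree decomposition must satisfy three properties: every vertex lies in some bag; for every edge, both endpoints lie together in some bag; and for every vertex, the bags containing it form a connected subtree. Here vertex 5 appears in no bag, so the decomposition is invalid.

No — vertex 5 appears in no bag.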